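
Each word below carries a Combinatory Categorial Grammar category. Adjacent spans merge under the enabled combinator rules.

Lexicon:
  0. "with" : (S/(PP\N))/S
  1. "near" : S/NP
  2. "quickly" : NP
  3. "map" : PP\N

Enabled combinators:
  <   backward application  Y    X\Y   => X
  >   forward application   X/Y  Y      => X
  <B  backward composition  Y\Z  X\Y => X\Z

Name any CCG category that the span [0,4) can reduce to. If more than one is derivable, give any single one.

S

[0,4] S   >
  [0,3] S/(PP\N)   >
    [0,1] "with" : (S/(PP\N))/S
    [1,3] S   >
      [1,2] "near" : S/NP
      [2,3] "quickly" : NP
  [3,4] "map" : PP\N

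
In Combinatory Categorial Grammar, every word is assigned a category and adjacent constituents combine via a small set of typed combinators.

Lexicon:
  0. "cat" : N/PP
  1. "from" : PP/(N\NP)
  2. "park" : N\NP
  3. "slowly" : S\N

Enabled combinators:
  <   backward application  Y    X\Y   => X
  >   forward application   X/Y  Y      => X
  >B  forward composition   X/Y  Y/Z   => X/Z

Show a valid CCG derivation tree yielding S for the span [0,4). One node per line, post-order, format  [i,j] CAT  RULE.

[0,1] N/PP  lex  "cat"
[1,2] PP/(N\NP)  lex  "from"
[2,3] N\NP  lex  "park"
[1,3] PP  >  k=2
[0,3] N  >  k=1
[3,4] S\N  lex  "slowly"
[0,4] S  <  k=3

[0,4] S   <
  [0,3] N   >
    [0,1] "cat" : N/PP
    [1,3] PP   >
      [1,2] "from" : PP/(N\NP)
      [2,3] "park" : N\NP
  [3,4] "slowly" : S\N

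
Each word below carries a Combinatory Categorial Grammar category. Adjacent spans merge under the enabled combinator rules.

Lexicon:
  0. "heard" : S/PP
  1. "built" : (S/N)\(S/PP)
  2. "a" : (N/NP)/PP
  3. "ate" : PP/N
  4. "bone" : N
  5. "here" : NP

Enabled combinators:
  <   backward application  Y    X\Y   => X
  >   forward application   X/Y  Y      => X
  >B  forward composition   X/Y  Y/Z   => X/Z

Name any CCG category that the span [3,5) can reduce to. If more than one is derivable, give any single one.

PP

[0,6] S   >
  [0,2] S/N   <
    [0,1] "heard" : S/PP
    [1,2] "built" : (S/N)\(S/PP)
  [2,6] N   >
    [2,5] N/NP   >
      [2,3] "a" : (N/NP)/PP
      [3,5] PP   >
        [3,4] "ate" : PP/N
        [4,5] "bone" : N
    [5,6] "here" : NP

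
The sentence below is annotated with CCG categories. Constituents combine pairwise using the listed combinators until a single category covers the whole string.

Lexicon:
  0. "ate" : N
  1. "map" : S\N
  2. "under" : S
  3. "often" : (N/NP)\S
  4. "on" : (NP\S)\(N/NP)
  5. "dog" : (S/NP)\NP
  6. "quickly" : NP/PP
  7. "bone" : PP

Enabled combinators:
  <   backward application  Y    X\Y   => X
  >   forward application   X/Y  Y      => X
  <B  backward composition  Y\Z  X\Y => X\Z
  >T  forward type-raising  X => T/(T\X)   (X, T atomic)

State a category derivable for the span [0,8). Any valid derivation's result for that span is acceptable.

[0,8] S   >
  [0,6] S/NP   <
    [0,5] NP   <
      [0,2] S   <
        [0,1] "ate" : N
        [1,2] "map" : S\N
      [2,5] NP\S   <
        [2,4] N/NP   <
          [2,3] "under" : S
          [3,4] "often" : (N/NP)\S
        [4,5] "on" : (NP\S)\(N/NP)
    [5,6] "dog" : (S/NP)\NP
  [6,8] NP   >
    [6,7] "quickly" : NP/PP
    [7,8] "bone" : PP

S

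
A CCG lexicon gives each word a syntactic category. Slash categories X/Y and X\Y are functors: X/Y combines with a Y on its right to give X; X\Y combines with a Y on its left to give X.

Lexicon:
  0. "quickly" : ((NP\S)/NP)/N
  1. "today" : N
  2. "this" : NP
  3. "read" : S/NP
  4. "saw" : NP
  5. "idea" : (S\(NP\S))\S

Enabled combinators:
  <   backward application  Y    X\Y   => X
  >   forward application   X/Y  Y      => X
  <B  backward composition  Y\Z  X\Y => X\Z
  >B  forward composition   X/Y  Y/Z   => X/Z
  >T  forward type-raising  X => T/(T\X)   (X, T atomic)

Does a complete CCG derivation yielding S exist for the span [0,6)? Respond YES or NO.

[0,6] S   <
  [0,3] NP\S   >
    [0,2] (NP\S)/NP   >
      [0,1] "quickly" : ((NP\S)/NP)/N
      [1,2] "today" : N
    [2,3] "this" : NP
  [3,6] S\(NP\S)   <
    [3,5] S   >
      [3,4] "read" : S/NP
      [4,5] "saw" : NP
    [5,6] "idea" : (S\(NP\S))\S

YES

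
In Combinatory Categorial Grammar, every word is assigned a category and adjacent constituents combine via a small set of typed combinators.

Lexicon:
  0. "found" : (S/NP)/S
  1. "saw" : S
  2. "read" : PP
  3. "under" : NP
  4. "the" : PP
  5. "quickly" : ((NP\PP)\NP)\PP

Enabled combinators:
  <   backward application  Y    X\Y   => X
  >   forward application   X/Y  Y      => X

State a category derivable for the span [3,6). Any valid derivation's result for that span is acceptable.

[0,6] S   >
  [0,2] S/NP   >
    [0,1] "found" : (S/NP)/S
    [1,2] "saw" : S
  [2,6] NP   <
    [2,3] "read" : PP
    [3,6] NP\PP   <
      [3,4] "under" : NP
      [4,6] (NP\PP)\NP   <
        [4,5] "the" : PP
        [5,6] "quickly" : ((NP\PP)\NP)\PP

NP\PP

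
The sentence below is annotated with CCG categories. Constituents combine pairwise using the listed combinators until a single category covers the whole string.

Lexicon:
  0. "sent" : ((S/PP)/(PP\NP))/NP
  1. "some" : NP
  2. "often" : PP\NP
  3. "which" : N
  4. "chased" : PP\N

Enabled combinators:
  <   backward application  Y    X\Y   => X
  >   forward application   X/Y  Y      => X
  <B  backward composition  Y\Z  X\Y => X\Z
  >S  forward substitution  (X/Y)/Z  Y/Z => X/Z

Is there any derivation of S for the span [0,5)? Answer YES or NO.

[0,5] S   >
  [0,3] S/PP   >
    [0,2] (S/PP)/(PP\NP)   >
      [0,1] "sent" : ((S/PP)/(PP\NP))/NP
      [1,2] "some" : NP
    [2,3] "often" : PP\NP
  [3,5] PP   <
    [3,4] "which" : N
    [4,5] "chased" : PP\N

YES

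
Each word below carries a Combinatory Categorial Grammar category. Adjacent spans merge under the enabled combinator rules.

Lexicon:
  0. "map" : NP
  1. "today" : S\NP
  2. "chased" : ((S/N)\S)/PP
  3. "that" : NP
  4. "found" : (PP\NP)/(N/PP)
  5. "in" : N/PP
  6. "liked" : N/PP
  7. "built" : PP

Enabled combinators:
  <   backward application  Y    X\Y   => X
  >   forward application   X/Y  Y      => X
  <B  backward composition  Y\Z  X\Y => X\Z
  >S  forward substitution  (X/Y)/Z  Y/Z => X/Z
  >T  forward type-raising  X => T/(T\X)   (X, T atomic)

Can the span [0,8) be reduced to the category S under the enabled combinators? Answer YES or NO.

[0,8] S   >
  [0,6] S/N   <
    [0,2] S   <
      [0,1] "map" : NP
      [1,2] "today" : S\NP
    [2,6] (S/N)\S   >
      [2,3] "chased" : ((S/N)\S)/PP
      [3,6] PP   >
        [3,4] PP/(PP\NP)   >T
          [3,4] "that" : NP
        [4,6] PP\NP   >
          [4,5] "found" : (PP\NP)/(N/PP)
          [5,6] "in" : N/PP
  [6,8] N   >
    [6,7] "liked" : N/PP
    [7,8] "built" : PP

YES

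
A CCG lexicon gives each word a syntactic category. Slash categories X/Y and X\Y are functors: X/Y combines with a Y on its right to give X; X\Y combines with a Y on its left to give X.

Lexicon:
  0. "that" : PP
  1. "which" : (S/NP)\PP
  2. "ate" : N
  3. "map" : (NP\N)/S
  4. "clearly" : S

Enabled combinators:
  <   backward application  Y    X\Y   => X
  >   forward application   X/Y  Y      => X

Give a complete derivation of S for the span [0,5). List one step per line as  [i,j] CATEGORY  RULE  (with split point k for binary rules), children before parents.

[0,1] PP  lex  "that"
[1,2] (S/NP)\PP  lex  "which"
[0,2] S/NP  <  k=1
[2,3] N  lex  "ate"
[3,4] (NP\N)/S  lex  "map"
[4,5] S  lex  "clearly"
[3,5] NP\N  >  k=4
[2,5] NP  <  k=3
[0,5] S  >  k=2

[0,5] S   >
  [0,2] S/NP   <
    [0,1] "that" : PP
    [1,2] "which" : (S/NP)\PP
  [2,5] NP   <
    [2,3] "ate" : N
    [3,5] NP\N   >
      [3,4] "map" : (NP\N)/S
      [4,5] "clearly" : S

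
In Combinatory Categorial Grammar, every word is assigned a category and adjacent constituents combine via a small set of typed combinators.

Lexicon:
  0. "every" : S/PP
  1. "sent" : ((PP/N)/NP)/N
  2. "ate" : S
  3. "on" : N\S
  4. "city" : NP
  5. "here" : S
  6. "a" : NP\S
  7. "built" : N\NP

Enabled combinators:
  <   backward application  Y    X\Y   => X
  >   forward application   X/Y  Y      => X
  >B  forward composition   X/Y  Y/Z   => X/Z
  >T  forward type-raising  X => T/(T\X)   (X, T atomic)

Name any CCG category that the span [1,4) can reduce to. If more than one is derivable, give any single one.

[0,8] S   >
  [0,5] S/N   >B
    [0,1] "every" : S/PP
    [1,5] PP/N   >
      [1,4] (PP/N)/NP   >
        [1,2] "sent" : ((PP/N)/NP)/N
        [2,4] N   >
          [2,3] N/(N\S)   >T
            [2,3] "ate" : S
          [3,4] "on" : N\S
      [4,5] "city" : NP
  [5,8] N   <
    [5,7] NP   >
      [5,6] NP/(NP\S)   >T
        [5,6] "here" : S
      [6,7] "a" : NP\S
    [7,8] "built" : N\NP

(PP/N)/NP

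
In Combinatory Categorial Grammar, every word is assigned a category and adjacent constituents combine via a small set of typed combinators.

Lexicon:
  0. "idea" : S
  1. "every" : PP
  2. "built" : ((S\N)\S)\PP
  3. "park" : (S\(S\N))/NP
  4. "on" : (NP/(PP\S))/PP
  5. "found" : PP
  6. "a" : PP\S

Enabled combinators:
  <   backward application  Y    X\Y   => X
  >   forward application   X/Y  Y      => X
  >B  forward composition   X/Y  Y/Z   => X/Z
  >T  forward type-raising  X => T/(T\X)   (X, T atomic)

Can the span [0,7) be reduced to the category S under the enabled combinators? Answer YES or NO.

YES

[0,7] S   <
  [0,3] S\N   <
    [0,1] "idea" : S
    [1,3] (S\N)\S   <
      [1,2] "every" : PP
      [2,3] "built" : ((S\N)\S)\PP
  [3,7] S\(S\N)   >
    [3,4] "park" : (S\(S\N))/NP
    [4,7] NP   >
      [4,6] NP/(PP\S)   >
        [4,5] "on" : (NP/(PP\S))/PP
        [5,6] "found" : PP
      [6,7] "a" : PP\S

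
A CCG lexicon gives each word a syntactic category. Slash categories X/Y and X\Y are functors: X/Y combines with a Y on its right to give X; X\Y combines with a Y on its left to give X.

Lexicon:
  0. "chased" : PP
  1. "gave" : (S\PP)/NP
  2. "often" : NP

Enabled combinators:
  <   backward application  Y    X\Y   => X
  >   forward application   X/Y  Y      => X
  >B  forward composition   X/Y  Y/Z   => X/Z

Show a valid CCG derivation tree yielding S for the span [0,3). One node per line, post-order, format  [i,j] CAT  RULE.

[0,3] S   <
  [0,1] "chased" : PP
  [1,3] S\PP   >
    [1,2] "gave" : (S\PP)/NP
    [2,3] "often" : NP

[0,1] PP  lex  "chased"
[1,2] (S\PP)/NP  lex  "gave"
[2,3] NP  lex  "often"
[1,3] S\PP  >  k=2
[0,3] S  <  k=1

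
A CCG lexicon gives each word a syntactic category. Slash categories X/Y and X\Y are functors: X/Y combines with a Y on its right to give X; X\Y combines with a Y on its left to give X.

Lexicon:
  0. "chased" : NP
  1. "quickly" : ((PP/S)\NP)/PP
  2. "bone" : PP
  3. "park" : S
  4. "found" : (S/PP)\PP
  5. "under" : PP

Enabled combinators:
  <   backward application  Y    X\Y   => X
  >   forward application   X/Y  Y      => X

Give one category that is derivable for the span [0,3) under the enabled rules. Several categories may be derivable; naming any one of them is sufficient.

[0,6] S   >
  [0,5] S/PP   <
    [0,4] PP   >
      [0,3] PP/S   <
        [0,1] "chased" : NP
        [1,3] (PP/S)\NP   >
          [1,2] "quickly" : ((PP/S)\NP)/PP
          [2,3] "bone" : PP
      [3,4] "park" : S
    [4,5] "found" : (S/PP)\PP
  [5,6] "under" : PP

PP/S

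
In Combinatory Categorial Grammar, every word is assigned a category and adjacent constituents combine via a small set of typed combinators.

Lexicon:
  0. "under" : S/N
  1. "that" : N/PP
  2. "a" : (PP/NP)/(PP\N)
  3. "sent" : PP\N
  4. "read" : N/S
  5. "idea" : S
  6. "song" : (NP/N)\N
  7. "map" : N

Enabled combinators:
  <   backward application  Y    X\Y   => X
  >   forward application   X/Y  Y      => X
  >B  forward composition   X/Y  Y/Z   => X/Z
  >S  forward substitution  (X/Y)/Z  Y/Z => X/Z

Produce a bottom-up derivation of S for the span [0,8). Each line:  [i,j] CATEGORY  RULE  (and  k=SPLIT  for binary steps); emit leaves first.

[0,8] S   >
  [0,1] "under" : S/N
  [1,8] N   >
    [1,4] N/NP   >B
      [1,2] "that" : N/PP
      [2,4] PP/NP   >
        [2,3] "a" : (PP/NP)/(PP\N)
        [3,4] "sent" : PP\N
    [4,8] NP   >
      [4,7] NP/N   <
        [4,6] N   >
          [4,5] "read" : N/S
          [5,6] "idea" : S
        [6,7] "song" : (NP/N)\N
      [7,8] "map" : N

[0,1] S/N  lex  "under"
[1,2] N/PP  lex  "that"
[2,3] (PP/NP)/(PP\N)  lex  "a"
[3,4] PP\N  lex  "sent"
[2,4] PP/NP  >  k=3
[1,4] N/NP  >B  k=2
[4,5] N/S  lex  "read"
[5,6] S  lex  "idea"
[4,6] N  >  k=5
[6,7] (NP/N)\N  lex  "song"
[4,7] NP/N  <  k=6
[7,8] N  lex  "map"
[4,8] NP  >  k=7
[1,8] N  >  k=4
[0,8] S  >  k=1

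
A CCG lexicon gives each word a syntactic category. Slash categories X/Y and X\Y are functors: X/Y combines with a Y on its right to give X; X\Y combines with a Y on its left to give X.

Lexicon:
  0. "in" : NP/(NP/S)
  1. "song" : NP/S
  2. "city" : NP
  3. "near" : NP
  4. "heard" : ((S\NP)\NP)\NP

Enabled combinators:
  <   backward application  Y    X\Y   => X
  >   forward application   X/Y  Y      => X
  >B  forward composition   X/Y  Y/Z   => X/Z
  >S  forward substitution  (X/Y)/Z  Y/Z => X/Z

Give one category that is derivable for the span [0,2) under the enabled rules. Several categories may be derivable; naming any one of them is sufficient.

[0,5] S   <
  [0,2] NP   >
    [0,1] "in" : NP/(NP/S)
    [1,2] "song" : NP/S
  [2,5] S\NP   <
    [2,3] "city" : NP
    [3,5] (S\NP)\NP   <
      [3,4] "near" : NP
      [4,5] "heard" : ((S\NP)\NP)\NP

NP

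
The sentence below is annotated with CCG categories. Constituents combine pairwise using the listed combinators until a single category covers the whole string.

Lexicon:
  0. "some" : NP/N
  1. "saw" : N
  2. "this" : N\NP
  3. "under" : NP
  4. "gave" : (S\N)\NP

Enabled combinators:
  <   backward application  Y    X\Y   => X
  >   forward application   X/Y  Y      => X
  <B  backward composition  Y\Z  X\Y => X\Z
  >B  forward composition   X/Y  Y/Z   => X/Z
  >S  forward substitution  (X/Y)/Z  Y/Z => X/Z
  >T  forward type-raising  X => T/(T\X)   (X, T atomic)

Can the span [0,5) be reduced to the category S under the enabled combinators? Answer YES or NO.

YES

[0,5] S   <
  [0,2] NP   >
    [0,1] "some" : NP/N
    [1,2] "saw" : N
  [2,5] S\NP   <B
    [2,3] "this" : N\NP
    [3,5] S\N   <
      [3,4] "under" : NP
      [4,5] "gave" : (S\N)\NP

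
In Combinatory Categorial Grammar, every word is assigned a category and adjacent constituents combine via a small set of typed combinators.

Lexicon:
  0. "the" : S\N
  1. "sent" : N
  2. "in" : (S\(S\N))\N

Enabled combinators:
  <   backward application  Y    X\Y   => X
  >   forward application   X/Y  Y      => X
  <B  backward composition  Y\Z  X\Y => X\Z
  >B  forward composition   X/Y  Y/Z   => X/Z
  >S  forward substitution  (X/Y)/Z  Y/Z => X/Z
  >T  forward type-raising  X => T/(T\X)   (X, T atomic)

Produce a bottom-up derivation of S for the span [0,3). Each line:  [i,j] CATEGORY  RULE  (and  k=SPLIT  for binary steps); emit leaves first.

[0,1] S\N  lex  "the"
[1,2] N  lex  "sent"
[2,3] (S\(S\N))\N  lex  "in"
[1,3] S\(S\N)  <  k=2
[0,3] S  <  k=1

[0,3] S   <
  [0,1] "the" : S\N
  [1,3] S\(S\N)   <
    [1,2] "sent" : N
    [2,3] "in" : (S\(S\N))\N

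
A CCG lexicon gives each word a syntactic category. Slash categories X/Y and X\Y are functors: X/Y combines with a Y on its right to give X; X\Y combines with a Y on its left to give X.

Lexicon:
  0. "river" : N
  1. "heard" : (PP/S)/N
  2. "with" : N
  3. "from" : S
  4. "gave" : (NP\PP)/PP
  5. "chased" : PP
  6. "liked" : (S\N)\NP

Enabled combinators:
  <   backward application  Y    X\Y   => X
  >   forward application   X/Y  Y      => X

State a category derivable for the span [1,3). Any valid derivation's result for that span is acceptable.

PP/S

[0,7] S   <
  [0,1] "river" : N
  [1,7] S\N   <
    [1,6] NP   <
      [1,4] PP   >
        [1,3] PP/S   >
          [1,2] "heard" : (PP/S)/N
          [2,3] "with" : N
        [3,4] "from" : S
      [4,6] NP\PP   >
        [4,5] "gave" : (NP\PP)/PP
        [5,6] "chased" : PP
    [6,7] "liked" : (S\N)\NP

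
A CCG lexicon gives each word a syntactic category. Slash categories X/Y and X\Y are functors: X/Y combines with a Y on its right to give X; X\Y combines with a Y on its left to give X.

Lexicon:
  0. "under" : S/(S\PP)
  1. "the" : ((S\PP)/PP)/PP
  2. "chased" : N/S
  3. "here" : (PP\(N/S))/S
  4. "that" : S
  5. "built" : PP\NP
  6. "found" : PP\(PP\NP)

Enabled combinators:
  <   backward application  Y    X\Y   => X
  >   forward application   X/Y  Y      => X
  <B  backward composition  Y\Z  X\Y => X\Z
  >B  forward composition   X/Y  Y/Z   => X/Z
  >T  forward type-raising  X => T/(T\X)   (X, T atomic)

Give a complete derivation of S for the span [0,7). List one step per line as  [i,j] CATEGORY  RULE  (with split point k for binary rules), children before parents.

[0,1] S/(S\PP)  lex  "under"
[1,2] ((S\PP)/PP)/PP  lex  "the"
[2,3] N/S  lex  "chased"
[3,4] (PP\(N/S))/S  lex  "here"
[4,5] S  lex  "that"
[3,5] PP\(N/S)  >  k=4
[2,5] PP  <  k=3
[1,5] (S\PP)/PP  >  k=2
[5,6] PP\NP  lex  "built"
[6,7] PP\(PP\NP)  lex  "found"
[5,7] PP  <  k=6
[1,7] S\PP  >  k=5
[0,7] S  >  k=1

[0,7] S   >
  [0,1] "under" : S/(S\PP)
  [1,7] S\PP   >
    [1,5] (S\PP)/PP   >
      [1,2] "the" : ((S\PP)/PP)/PP
      [2,5] PP   <
        [2,3] "chased" : N/S
        [3,5] PP\(N/S)   >
          [3,4] "here" : (PP\(N/S))/S
          [4,5] "that" : S
    [5,7] PP   <
      [5,6] "built" : PP\NP
      [6,7] "found" : PP\(PP\NP)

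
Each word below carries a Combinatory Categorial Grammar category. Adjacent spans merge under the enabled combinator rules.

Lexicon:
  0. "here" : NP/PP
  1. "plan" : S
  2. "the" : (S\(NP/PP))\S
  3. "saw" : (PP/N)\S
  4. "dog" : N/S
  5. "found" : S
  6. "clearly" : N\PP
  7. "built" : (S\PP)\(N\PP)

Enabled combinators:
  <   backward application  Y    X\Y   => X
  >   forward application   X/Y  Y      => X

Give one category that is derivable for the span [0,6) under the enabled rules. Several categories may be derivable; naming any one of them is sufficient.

[0,8] S   <
  [0,6] PP   >
    [0,4] PP/N   <
      [0,3] S   <
        [0,1] "here" : NP/PP
        [1,3] S\(NP/PP)   <
          [1,2] "plan" : S
          [2,3] "the" : (S\(NP/PP))\S
      [3,4] "saw" : (PP/N)\S
    [4,6] N   >
      [4,5] "dog" : N/S
      [5,6] "found" : S
  [6,8] S\PP   <
    [6,7] "clearly" : N\PP
    [7,8] "built" : (S\PP)\(N\PP)

PP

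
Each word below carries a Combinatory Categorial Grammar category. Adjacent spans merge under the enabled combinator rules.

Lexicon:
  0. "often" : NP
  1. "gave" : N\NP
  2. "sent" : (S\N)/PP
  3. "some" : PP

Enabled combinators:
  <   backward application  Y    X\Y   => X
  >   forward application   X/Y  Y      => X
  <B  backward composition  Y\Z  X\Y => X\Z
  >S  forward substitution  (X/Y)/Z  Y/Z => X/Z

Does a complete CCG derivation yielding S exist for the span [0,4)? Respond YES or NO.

[0,4] S   <
  [0,2] N   <
    [0,1] "often" : NP
    [1,2] "gave" : N\NP
  [2,4] S\N   >
    [2,3] "sent" : (S\N)/PP
    [3,4] "some" : PP

YES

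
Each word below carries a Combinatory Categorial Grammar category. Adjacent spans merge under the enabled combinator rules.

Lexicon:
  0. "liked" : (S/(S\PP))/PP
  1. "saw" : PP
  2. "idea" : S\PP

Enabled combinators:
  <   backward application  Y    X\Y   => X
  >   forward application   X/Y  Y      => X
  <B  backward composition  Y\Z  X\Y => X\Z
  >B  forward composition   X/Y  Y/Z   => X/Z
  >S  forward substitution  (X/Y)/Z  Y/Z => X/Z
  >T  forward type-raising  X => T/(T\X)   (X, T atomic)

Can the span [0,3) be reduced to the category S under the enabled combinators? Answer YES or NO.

YES

[0,3] S   >
  [0,2] S/(S\PP)   >
    [0,1] "liked" : (S/(S\PP))/PP
    [1,2] "saw" : PP
  [2,3] "idea" : S\PP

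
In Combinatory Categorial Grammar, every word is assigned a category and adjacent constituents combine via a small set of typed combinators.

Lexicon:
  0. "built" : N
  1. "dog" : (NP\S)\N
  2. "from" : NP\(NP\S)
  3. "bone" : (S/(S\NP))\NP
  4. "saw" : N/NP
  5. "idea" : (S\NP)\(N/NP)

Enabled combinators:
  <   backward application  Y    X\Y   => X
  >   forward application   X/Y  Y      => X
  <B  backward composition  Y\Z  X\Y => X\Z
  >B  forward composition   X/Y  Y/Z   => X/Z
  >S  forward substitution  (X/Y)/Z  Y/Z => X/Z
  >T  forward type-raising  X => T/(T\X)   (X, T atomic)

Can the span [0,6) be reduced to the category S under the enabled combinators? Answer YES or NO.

[0,6] S   >
  [0,4] S/(S\NP)   <
    [0,3] NP   <
      [0,2] NP\S   <
        [0,1] "built" : N
        [1,2] "dog" : (NP\S)\N
      [2,3] "from" : NP\(NP\S)
    [3,4] "bone" : (S/(S\NP))\NP
  [4,6] S\NP   <
    [4,5] "saw" : N/NP
    [5,6] "idea" : (S\NP)\(N/NP)

YES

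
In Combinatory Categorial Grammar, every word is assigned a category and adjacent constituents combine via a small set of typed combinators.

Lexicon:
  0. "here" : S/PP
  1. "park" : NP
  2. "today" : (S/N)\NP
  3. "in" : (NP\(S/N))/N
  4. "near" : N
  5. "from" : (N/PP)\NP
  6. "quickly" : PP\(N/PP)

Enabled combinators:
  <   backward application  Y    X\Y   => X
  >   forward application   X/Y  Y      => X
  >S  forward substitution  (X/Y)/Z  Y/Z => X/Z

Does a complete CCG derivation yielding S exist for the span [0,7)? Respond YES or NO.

YES

[0,7] S   >
  [0,1] "here" : S/PP
  [1,7] PP   <
    [1,6] N/PP   <
      [1,5] NP   <
        [1,3] S/N   <
          [1,2] "park" : NP
          [2,3] "today" : (S/N)\NP
        [3,5] NP\(S/N)   >
          [3,4] "in" : (NP\(S/N))/N
          [4,5] "near" : N
      [5,6] "from" : (N/PP)\NP
    [6,7] "quickly" : PP\(N/PP)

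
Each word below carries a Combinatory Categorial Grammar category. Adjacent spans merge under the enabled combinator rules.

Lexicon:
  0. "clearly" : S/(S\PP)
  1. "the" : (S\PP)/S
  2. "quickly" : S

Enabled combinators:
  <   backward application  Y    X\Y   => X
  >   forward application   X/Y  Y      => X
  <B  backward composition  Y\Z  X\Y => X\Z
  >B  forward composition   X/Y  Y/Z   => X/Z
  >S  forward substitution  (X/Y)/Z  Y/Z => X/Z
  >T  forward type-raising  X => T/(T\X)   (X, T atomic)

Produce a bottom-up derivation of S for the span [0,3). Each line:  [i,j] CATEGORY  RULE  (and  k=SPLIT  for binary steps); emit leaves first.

[0,3] S   >
  [0,1] "clearly" : S/(S\PP)
  [1,3] S\PP   >
    [1,2] "the" : (S\PP)/S
    [2,3] "quickly" : S

[0,1] S/(S\PP)  lex  "clearly"
[1,2] (S\PP)/S  lex  "the"
[2,3] S  lex  "quickly"
[1,3] S\PP  >  k=2
[0,3] S  >  k=1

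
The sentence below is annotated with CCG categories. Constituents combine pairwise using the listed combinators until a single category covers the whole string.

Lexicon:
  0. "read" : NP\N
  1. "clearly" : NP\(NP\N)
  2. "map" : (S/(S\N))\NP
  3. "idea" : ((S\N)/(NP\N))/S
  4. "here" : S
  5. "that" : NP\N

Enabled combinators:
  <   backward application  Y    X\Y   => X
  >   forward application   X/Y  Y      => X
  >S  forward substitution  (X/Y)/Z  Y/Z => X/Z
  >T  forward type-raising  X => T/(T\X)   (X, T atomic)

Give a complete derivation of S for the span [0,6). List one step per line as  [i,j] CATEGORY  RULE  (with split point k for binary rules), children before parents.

[0,6] S   >
  [0,3] S/(S\N)   <
    [0,2] NP   <
      [0,1] "read" : NP\N
      [1,2] "clearly" : NP\(NP\N)
    [2,3] "map" : (S/(S\N))\NP
  [3,6] S\N   >
    [3,5] (S\N)/(NP\N)   >
      [3,4] "idea" : ((S\N)/(NP\N))/S
      [4,5] "here" : S
    [5,6] "that" : NP\N

[0,1] NP\N  lex  "read"
[1,2] NP\(NP\N)  lex  "clearly"
[0,2] NP  <  k=1
[2,3] (S/(S\N))\NP  lex  "map"
[0,3] S/(S\N)  <  k=2
[3,4] ((S\N)/(NP\N))/S  lex  "idea"
[4,5] S  lex  "here"
[3,5] (S\N)/(NP\N)  >  k=4
[5,6] NP\N  lex  "that"
[3,6] S\N  >  k=5
[0,6] S  >  k=3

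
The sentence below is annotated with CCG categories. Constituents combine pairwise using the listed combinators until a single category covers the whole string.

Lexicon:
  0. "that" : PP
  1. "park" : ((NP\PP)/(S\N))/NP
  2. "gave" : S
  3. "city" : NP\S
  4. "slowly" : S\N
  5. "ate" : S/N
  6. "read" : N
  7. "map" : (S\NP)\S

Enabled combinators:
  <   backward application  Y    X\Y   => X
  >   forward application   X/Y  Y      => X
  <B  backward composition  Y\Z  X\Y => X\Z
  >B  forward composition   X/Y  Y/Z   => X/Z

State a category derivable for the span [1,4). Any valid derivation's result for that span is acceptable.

(NP\PP)/(S\N)

[0,8] S   <
  [0,5] NP   <
    [0,1] "that" : PP
    [1,5] NP\PP   >
      [1,4] (NP\PP)/(S\N)   >
        [1,2] "park" : ((NP\PP)/(S\N))/NP
        [2,4] NP   <
          [2,3] "gave" : S
          [3,4] "city" : NP\S
      [4,5] "slowly" : S\N
  [5,8] S\NP   <
    [5,7] S   >
      [5,6] "ate" : S/N
      [6,7] "read" : N
    [7,8] "map" : (S\NP)\S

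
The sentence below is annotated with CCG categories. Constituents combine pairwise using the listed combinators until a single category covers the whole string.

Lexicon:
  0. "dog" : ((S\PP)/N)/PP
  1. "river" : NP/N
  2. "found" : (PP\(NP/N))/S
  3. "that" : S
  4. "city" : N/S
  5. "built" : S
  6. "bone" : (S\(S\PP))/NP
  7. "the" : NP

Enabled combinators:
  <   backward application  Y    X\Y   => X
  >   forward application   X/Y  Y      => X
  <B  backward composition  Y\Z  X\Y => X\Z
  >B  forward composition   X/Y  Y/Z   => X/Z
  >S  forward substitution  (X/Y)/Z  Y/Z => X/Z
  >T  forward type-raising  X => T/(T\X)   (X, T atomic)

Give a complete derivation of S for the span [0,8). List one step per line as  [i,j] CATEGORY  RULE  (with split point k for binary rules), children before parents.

[0,1] ((S\PP)/N)/PP  lex  "dog"
[1,2] NP/N  lex  "river"
[2,3] (PP\(NP/N))/S  lex  "found"
[3,4] S  lex  "that"
[2,4] PP\(NP/N)  >  k=3
[1,4] PP  <  k=2
[0,4] (S\PP)/N  >  k=1
[4,5] N/S  lex  "city"
[5,6] S  lex  "built"
[4,6] N  >  k=5
[0,6] S\PP  >  k=4
[6,7] (S\(S\PP))/NP  lex  "bone"
[7,8] NP  lex  "the"
[6,8] S\(S\PP)  >  k=7
[0,8] S  <  k=6

[0,8] S   <
  [0,6] S\PP   >
    [0,4] (S\PP)/N   >
      [0,1] "dog" : ((S\PP)/N)/PP
      [1,4] PP   <
        [1,2] "river" : NP/N
        [2,4] PP\(NP/N)   >
          [2,3] "found" : (PP\(NP/N))/S
          [3,4] "that" : S
    [4,6] N   >
      [4,5] "city" : N/S
      [5,6] "built" : S
  [6,8] S\(S\PP)   >
    [6,7] "bone" : (S\(S\PP))/NP
    [7,8] "the" : NP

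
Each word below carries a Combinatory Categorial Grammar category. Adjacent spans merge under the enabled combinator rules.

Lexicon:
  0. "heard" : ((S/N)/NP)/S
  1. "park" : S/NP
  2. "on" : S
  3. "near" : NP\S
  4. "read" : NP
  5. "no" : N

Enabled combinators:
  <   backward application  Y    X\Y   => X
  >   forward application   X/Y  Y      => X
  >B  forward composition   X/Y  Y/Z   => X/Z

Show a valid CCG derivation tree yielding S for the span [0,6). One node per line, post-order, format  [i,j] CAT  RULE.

[0,6] S   >
  [0,5] S/N   >
    [0,4] (S/N)/NP   >
      [0,1] "heard" : ((S/N)/NP)/S
      [1,4] S   >
        [1,2] "park" : S/NP
        [2,4] NP   <
          [2,3] "on" : S
          [3,4] "near" : NP\S
    [4,5] "read" : NP
  [5,6] "no" : N

[0,1] ((S/N)/NP)/S  lex  "heard"
[1,2] S/NP  lex  "park"
[2,3] S  lex  "on"
[3,4] NP\S  lex  "near"
[2,4] NP  <  k=3
[1,4] S  >  k=2
[0,4] (S/N)/NP  >  k=1
[4,5] NP  lex  "read"
[0,5] S/N  >  k=4
[5,6] N  lex  "no"
[0,6] S  >  k=5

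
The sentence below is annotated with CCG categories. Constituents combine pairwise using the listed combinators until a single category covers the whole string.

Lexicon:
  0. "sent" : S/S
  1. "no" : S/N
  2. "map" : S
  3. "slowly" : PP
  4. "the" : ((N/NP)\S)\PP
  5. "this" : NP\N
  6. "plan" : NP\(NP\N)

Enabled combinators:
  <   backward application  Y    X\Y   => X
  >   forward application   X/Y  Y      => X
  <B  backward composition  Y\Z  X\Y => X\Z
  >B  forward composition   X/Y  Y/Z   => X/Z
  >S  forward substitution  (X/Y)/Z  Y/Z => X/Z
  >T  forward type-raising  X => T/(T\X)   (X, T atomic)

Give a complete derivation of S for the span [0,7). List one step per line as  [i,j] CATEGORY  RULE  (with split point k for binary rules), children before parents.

[0,7] S   >
  [0,5] S/NP   >B
    [0,2] S/N   >B
      [0,1] "sent" : S/S
      [1,2] "no" : S/N
    [2,5] N/NP   <
      [2,3] "map" : S
      [3,5] (N/NP)\S   <
        [3,4] "slowly" : PP
        [4,5] "the" : ((N/NP)\S)\PP
  [5,7] NP   <
    [5,6] "this" : NP\N
    [6,7] "plan" : NP\(NP\N)

[0,1] S/S  lex  "sent"
[1,2] S/N  lex  "no"
[0,2] S/N  >B  k=1
[2,3] S  lex  "map"
[3,4] PP  lex  "slowly"
[4,5] ((N/NP)\S)\PP  lex  "the"
[3,5] (N/NP)\S  <  k=4
[2,5] N/NP  <  k=3
[0,5] S/NP  >B  k=2
[5,6] NP\N  lex  "this"
[6,7] NP\(NP\N)  lex  "plan"
[5,7] NP  <  k=6
[0,7] S  >  k=5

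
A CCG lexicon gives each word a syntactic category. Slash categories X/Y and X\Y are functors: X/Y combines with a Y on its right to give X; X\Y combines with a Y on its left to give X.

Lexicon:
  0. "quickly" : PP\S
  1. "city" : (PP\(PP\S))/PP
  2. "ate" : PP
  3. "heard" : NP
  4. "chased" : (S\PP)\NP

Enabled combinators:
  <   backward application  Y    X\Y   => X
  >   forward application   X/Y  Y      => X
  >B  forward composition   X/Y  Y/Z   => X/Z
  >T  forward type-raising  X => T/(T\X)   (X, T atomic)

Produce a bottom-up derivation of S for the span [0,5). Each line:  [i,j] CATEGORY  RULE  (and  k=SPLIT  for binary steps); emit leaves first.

[0,1] PP\S  lex  "quickly"
[1,2] (PP\(PP\S))/PP  lex  "city"
[2,3] PP  lex  "ate"
[1,3] PP\(PP\S)  >  k=2
[0,3] PP  <  k=1
[3,4] NP  lex  "heard"
[4,5] (S\PP)\NP  lex  "chased"
[3,5] S\PP  <  k=4
[0,5] S  <  k=3

[0,5] S   <
  [0,3] PP   <
    [0,1] "quickly" : PP\S
    [1,3] PP\(PP\S)   >
      [1,2] "city" : (PP\(PP\S))/PP
      [2,3] "ate" : PP
  [3,5] S\PP   <
    [3,4] "heard" : NP
    [4,5] "chased" : (S\PP)\NP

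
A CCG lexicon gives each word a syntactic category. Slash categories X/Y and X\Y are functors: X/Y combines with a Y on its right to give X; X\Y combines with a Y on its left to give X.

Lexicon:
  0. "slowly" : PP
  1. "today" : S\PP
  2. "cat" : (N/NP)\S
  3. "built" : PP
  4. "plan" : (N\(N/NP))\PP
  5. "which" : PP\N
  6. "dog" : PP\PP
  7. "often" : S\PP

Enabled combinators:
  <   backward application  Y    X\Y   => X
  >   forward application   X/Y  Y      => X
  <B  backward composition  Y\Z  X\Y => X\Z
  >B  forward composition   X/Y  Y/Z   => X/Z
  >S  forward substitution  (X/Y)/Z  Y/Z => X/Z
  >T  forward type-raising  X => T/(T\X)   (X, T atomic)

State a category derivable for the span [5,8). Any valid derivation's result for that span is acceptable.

S\N

[0,8] S   <
  [0,5] N   <
    [0,2] S   >
      [0,1] S/(S\PP)   >T
        [0,1] "slowly" : PP
      [1,2] "today" : S\PP
    [2,5] N\S   <B
      [2,3] "cat" : (N/NP)\S
      [3,5] N\(N/NP)   <
        [3,4] "built" : PP
        [4,5] "plan" : (N\(N/NP))\PP
  [5,8] S\N   <B
    [5,7] PP\N   <B
      [5,6] "which" : PP\N
      [6,7] "dog" : PP\PP
    [7,8] "often" : S\PP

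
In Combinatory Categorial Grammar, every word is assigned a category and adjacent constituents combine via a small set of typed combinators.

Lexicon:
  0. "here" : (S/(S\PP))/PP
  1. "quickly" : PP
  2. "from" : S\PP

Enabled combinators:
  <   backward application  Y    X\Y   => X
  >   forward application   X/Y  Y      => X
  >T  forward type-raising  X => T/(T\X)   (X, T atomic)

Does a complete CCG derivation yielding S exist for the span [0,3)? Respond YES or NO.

[0,3] S   >
  [0,2] S/(S\PP)   >
    [0,1] "here" : (S/(S\PP))/PP
    [1,2] "quickly" : PP
  [2,3] "from" : S\PP

YES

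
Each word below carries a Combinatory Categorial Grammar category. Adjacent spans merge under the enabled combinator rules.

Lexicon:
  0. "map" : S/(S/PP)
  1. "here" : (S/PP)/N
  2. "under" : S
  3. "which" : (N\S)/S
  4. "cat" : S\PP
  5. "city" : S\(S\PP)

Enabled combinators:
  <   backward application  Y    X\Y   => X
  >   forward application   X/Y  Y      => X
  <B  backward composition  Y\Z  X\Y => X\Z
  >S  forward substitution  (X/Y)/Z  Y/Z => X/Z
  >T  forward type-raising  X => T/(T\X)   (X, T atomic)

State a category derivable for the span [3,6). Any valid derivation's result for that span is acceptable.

[0,6] S   >
  [0,1] "map" : S/(S/PP)
  [1,6] S/PP   >
    [1,2] "here" : (S/PP)/N
    [2,6] N   <
      [2,3] "under" : S
      [3,6] N\S   >
        [3,4] "which" : (N\S)/S
        [4,6] S   <
          [4,5] "cat" : S\PP
          [5,6] "city" : S\(S\PP)

N\S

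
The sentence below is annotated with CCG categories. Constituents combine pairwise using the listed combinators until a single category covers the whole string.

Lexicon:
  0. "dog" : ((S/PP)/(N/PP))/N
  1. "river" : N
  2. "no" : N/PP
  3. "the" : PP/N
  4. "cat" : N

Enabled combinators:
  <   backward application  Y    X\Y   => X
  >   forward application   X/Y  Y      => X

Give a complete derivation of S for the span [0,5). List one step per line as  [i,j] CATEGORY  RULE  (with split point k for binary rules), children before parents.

[0,5] S   >
  [0,3] S/PP   >
    [0,2] (S/PP)/(N/PP)   >
      [0,1] "dog" : ((S/PP)/(N/PP))/N
      [1,2] "river" : N
    [2,3] "no" : N/PP
  [3,5] PP   >
    [3,4] "the" : PP/N
    [4,5] "cat" : N

[0,1] ((S/PP)/(N/PP))/N  lex  "dog"
[1,2] N  lex  "river"
[0,2] (S/PP)/(N/PP)  >  k=1
[2,3] N/PP  lex  "no"
[0,3] S/PP  >  k=2
[3,4] PP/N  lex  "the"
[4,5] N  lex  "cat"
[3,5] PP  >  k=4
[0,5] S  >  k=3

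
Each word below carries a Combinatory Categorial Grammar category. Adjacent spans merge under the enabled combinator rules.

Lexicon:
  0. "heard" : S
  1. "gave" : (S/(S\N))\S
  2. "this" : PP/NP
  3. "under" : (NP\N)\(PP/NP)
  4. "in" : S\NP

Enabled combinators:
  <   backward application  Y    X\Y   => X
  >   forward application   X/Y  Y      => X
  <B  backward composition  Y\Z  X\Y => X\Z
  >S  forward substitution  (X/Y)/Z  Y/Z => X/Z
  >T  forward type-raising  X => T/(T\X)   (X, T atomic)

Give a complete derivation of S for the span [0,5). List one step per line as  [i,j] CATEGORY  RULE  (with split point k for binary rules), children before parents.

[0,5] S   >
  [0,2] S/(S\N)   <
    [0,1] "heard" : S
    [1,2] "gave" : (S/(S\N))\S
  [2,5] S\N   <B
    [2,4] NP\N   <
      [2,3] "this" : PP/NP
      [3,4] "under" : (NP\N)\(PP/NP)
    [4,5] "in" : S\NP

[0,1] S  lex  "heard"
[1,2] (S/(S\N))\S  lex  "gave"
[0,2] S/(S\N)  <  k=1
[2,3] PP/NP  lex  "this"
[3,4] (NP\N)\(PP/NP)  lex  "under"
[2,4] NP\N  <  k=3
[4,5] S\NP  lex  "in"
[2,5] S\N  <B  k=4
[0,5] S  >  k=2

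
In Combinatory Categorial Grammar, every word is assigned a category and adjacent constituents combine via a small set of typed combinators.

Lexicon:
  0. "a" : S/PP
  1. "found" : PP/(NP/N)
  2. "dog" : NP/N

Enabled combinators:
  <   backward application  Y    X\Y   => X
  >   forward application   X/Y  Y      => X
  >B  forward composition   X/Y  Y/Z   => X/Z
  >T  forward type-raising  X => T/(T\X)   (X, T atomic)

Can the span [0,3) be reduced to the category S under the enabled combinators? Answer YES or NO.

YES

[0,3] S   >
  [0,1] "a" : S/PP
  [1,3] PP   >
    [1,2] "found" : PP/(NP/N)
    [2,3] "dog" : NP/N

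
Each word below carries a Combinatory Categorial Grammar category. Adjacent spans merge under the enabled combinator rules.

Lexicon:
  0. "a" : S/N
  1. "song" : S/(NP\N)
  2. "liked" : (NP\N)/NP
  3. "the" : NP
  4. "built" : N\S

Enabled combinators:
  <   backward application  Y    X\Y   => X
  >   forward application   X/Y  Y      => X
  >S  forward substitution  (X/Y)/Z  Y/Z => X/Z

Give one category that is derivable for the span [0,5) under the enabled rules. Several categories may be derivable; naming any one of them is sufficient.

[0,5] S   >
  [0,1] "a" : S/N
  [1,5] N   <
    [1,4] S   >
      [1,2] "song" : S/(NP\N)
      [2,4] NP\N   >
        [2,3] "liked" : (NP\N)/NP
        [3,4] "the" : NP
    [4,5] "built" : N\S

S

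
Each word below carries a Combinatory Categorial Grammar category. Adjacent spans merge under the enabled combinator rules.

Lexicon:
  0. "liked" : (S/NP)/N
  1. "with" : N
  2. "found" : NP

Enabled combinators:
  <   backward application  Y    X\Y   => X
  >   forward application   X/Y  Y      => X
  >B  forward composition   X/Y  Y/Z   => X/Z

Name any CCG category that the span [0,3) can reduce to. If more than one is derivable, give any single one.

S

[0,3] S   >
  [0,2] S/NP   >
    [0,1] "liked" : (S/NP)/N
    [1,2] "with" : N
  [2,3] "found" : NP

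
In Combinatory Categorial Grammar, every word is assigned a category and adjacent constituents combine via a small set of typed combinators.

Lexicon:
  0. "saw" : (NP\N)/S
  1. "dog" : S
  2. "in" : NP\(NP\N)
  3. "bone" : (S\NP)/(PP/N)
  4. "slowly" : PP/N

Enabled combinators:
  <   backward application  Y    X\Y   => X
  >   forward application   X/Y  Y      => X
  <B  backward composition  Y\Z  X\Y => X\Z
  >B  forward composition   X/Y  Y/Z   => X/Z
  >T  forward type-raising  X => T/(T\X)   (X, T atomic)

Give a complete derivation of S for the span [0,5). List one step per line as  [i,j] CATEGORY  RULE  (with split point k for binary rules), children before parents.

[0,1] (NP\N)/S  lex  "saw"
[1,2] S  lex  "dog"
[0,2] NP\N  >  k=1
[2,3] NP\(NP\N)  lex  "in"
[0,3] NP  <  k=2
[3,4] (S\NP)/(PP/N)  lex  "bone"
[4,5] PP/N  lex  "slowly"
[3,5] S\NP  >  k=4
[0,5] S  <  k=3

[0,5] S   <
  [0,3] NP   <
    [0,2] NP\N   >
      [0,1] "saw" : (NP\N)/S
      [1,2] "dog" : S
    [2,3] "in" : NP\(NP\N)
  [3,5] S\NP   >
    [3,4] "bone" : (S\NP)/(PP/N)
    [4,5] "slowly" : PP/N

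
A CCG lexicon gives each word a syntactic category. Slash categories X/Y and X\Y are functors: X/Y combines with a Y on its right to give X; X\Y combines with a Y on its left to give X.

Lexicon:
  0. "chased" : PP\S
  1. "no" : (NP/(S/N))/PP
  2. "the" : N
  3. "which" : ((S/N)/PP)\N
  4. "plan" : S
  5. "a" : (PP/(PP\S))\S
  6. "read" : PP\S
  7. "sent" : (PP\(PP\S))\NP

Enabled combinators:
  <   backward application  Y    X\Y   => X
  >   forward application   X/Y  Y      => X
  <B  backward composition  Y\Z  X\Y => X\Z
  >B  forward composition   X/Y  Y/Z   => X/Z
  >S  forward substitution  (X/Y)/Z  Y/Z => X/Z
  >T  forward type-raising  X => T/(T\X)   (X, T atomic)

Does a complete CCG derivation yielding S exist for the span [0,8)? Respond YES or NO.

PP\S (NP/(S/N))/PP N ((S/N)/PP)\N S (PP/(PP\S))\S PP\S (PP\(PP\S))\NP
CKY chart[0,8] = {N/(N\PP), NP/(NP\PP), PP, PP/(PP\PP), S/(S\PP)}; S ∉ chart

NO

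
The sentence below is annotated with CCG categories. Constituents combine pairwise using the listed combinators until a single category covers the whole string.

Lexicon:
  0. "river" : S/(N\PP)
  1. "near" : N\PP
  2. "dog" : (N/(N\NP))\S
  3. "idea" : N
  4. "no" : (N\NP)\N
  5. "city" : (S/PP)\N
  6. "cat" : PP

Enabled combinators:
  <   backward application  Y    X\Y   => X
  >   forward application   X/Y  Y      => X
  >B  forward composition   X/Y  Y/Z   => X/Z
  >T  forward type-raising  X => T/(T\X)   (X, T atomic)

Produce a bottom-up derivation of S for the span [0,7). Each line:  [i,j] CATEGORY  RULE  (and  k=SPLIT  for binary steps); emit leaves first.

[0,7] S   >
  [0,6] S/PP   <
    [0,5] N   >
      [0,3] N/(N\NP)   <
        [0,2] S   >
          [0,1] "river" : S/(N\PP)
          [1,2] "near" : N\PP
        [2,3] "dog" : (N/(N\NP))\S
      [3,5] N\NP   <
        [3,4] "idea" : N
        [4,5] "no" : (N\NP)\N
    [5,6] "city" : (S/PP)\N
  [6,7] "cat" : PP

[0,1] S/(N\PP)  lex  "river"
[1,2] N\PP  lex  "near"
[0,2] S  >  k=1
[2,3] (N/(N\NP))\S  lex  "dog"
[0,3] N/(N\NP)  <  k=2
[3,4] N  lex  "idea"
[4,5] (N\NP)\N  lex  "no"
[3,5] N\NP  <  k=4
[0,5] N  >  k=3
[5,6] (S/PP)\N  lex  "city"
[0,6] S/PP  <  k=5
[6,7] PP  lex  "cat"
[0,7] S  >  k=6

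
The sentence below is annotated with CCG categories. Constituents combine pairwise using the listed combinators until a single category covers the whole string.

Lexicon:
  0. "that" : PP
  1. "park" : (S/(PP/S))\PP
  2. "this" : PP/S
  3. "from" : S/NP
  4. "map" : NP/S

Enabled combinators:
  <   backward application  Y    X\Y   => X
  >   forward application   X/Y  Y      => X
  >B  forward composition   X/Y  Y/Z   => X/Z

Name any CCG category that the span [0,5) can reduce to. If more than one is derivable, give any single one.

[0,5] S   >
  [0,2] S/(PP/S)   <
    [0,1] "that" : PP
    [1,2] "park" : (S/(PP/S))\PP
  [2,5] PP/S   >B
    [2,3] "this" : PP/S
    [3,5] S/S   >B
      [3,4] "from" : S/NP
      [4,5] "map" : NP/S

S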